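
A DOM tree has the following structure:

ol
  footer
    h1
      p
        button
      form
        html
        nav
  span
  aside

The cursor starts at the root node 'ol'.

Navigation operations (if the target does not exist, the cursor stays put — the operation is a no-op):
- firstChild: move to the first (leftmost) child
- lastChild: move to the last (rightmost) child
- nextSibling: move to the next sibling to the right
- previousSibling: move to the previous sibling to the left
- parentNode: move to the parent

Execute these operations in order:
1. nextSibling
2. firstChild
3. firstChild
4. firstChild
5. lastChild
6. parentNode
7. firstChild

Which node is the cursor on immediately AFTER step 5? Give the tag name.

After 1 (nextSibling): ol (no-op, stayed)
After 2 (firstChild): footer
After 3 (firstChild): h1
After 4 (firstChild): p
After 5 (lastChild): button

Answer: button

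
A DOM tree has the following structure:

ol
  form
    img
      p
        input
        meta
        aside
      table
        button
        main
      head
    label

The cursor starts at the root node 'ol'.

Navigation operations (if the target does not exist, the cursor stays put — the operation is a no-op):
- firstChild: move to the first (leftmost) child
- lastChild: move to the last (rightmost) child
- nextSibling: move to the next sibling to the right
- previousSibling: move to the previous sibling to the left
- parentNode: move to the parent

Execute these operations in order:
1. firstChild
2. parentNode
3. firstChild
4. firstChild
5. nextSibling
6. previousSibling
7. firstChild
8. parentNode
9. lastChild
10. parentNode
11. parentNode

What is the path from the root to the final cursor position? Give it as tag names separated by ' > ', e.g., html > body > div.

After 1 (firstChild): form
After 2 (parentNode): ol
After 3 (firstChild): form
After 4 (firstChild): img
After 5 (nextSibling): label
After 6 (previousSibling): img
After 7 (firstChild): p
After 8 (parentNode): img
After 9 (lastChild): head
After 10 (parentNode): img
After 11 (parentNode): form

Answer: ol > form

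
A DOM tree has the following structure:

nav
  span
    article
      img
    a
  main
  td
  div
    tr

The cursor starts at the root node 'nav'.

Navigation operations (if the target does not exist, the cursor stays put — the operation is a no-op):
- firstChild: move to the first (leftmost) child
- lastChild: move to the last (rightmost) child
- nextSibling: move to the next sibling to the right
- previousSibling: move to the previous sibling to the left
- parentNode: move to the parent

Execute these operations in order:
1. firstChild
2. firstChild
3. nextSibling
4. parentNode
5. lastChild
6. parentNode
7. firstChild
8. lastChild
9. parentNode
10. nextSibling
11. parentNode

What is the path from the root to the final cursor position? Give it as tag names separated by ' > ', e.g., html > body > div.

Answer: nav > span

Derivation:
After 1 (firstChild): span
After 2 (firstChild): article
After 3 (nextSibling): a
After 4 (parentNode): span
After 5 (lastChild): a
After 6 (parentNode): span
After 7 (firstChild): article
After 8 (lastChild): img
After 9 (parentNode): article
After 10 (nextSibling): a
After 11 (parentNode): span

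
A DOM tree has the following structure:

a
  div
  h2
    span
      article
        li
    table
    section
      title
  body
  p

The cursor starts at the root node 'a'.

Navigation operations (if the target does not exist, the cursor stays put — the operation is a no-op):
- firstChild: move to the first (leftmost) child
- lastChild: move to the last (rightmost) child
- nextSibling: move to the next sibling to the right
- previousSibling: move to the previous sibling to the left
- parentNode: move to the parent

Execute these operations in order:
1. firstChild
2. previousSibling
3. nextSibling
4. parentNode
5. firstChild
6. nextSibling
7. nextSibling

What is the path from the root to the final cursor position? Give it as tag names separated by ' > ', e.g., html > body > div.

Answer: a > body

Derivation:
After 1 (firstChild): div
After 2 (previousSibling): div (no-op, stayed)
After 3 (nextSibling): h2
After 4 (parentNode): a
After 5 (firstChild): div
After 6 (nextSibling): h2
After 7 (nextSibling): body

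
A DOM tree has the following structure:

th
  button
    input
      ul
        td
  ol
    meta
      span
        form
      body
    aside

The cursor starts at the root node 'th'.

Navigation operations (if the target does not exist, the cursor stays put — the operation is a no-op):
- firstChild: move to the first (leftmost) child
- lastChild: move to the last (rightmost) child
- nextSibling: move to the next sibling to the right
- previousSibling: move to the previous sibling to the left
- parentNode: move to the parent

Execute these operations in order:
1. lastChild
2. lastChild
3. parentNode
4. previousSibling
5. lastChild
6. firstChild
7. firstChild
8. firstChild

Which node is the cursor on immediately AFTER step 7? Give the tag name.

Answer: td

Derivation:
After 1 (lastChild): ol
After 2 (lastChild): aside
After 3 (parentNode): ol
After 4 (previousSibling): button
After 5 (lastChild): input
After 6 (firstChild): ul
After 7 (firstChild): td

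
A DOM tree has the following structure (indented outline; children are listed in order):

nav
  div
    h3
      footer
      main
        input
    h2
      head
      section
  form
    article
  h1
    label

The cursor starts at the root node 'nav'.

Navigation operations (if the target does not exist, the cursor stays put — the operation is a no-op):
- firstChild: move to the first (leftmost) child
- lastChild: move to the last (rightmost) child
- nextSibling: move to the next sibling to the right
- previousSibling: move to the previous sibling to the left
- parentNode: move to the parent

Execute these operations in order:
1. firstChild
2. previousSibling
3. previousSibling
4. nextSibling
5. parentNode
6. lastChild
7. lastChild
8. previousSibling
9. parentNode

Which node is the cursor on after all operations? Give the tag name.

After 1 (firstChild): div
After 2 (previousSibling): div (no-op, stayed)
After 3 (previousSibling): div (no-op, stayed)
After 4 (nextSibling): form
After 5 (parentNode): nav
After 6 (lastChild): h1
After 7 (lastChild): label
After 8 (previousSibling): label (no-op, stayed)
After 9 (parentNode): h1

Answer: h1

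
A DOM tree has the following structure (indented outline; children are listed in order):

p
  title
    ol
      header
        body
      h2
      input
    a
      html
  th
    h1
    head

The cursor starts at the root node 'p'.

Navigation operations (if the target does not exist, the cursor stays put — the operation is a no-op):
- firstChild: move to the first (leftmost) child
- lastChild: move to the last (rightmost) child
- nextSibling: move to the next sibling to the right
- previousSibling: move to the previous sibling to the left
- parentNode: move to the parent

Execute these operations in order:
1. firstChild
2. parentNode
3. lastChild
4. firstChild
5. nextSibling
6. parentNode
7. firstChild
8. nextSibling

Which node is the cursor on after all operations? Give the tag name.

Answer: head

Derivation:
After 1 (firstChild): title
After 2 (parentNode): p
After 3 (lastChild): th
After 4 (firstChild): h1
After 5 (nextSibling): head
After 6 (parentNode): th
After 7 (firstChild): h1
After 8 (nextSibling): head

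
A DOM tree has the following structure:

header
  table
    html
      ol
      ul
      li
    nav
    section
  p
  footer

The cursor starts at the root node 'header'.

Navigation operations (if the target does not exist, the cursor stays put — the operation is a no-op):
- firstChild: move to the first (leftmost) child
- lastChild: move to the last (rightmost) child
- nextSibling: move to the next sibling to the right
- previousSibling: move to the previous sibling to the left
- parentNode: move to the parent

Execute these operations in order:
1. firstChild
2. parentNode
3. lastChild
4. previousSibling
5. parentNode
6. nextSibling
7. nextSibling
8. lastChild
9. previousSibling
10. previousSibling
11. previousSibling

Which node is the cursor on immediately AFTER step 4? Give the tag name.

Answer: p

Derivation:
After 1 (firstChild): table
After 2 (parentNode): header
After 3 (lastChild): footer
After 4 (previousSibling): p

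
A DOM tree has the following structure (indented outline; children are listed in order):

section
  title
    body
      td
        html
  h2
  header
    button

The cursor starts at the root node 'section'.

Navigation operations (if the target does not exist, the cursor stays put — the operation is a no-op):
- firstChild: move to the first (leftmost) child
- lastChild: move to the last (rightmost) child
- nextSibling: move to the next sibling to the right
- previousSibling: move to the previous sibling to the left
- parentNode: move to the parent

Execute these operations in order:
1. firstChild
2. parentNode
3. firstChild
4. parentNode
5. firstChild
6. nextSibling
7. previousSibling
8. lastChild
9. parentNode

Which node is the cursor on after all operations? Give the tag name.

After 1 (firstChild): title
After 2 (parentNode): section
After 3 (firstChild): title
After 4 (parentNode): section
After 5 (firstChild): title
After 6 (nextSibling): h2
After 7 (previousSibling): title
After 8 (lastChild): body
After 9 (parentNode): title

Answer: title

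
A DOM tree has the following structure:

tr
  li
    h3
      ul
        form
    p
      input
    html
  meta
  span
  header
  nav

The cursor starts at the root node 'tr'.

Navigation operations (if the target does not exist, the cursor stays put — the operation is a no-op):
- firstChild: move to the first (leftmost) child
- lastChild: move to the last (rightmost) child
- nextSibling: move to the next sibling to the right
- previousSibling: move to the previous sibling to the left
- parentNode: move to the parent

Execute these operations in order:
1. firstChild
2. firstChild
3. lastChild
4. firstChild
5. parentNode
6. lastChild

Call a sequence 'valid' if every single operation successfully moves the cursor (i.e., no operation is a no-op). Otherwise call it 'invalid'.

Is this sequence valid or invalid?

After 1 (firstChild): li
After 2 (firstChild): h3
After 3 (lastChild): ul
After 4 (firstChild): form
After 5 (parentNode): ul
After 6 (lastChild): form

Answer: valid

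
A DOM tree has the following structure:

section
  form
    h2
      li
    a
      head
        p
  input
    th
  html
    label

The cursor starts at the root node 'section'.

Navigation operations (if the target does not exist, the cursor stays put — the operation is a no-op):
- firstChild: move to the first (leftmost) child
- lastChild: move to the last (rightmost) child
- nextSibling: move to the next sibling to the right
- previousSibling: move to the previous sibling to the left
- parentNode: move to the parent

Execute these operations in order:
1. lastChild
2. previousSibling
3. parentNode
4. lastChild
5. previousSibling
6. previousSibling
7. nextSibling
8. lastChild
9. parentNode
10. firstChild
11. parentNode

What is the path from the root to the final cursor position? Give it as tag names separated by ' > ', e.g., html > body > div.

After 1 (lastChild): html
After 2 (previousSibling): input
After 3 (parentNode): section
After 4 (lastChild): html
After 5 (previousSibling): input
After 6 (previousSibling): form
After 7 (nextSibling): input
After 8 (lastChild): th
After 9 (parentNode): input
After 10 (firstChild): th
After 11 (parentNode): input

Answer: section > input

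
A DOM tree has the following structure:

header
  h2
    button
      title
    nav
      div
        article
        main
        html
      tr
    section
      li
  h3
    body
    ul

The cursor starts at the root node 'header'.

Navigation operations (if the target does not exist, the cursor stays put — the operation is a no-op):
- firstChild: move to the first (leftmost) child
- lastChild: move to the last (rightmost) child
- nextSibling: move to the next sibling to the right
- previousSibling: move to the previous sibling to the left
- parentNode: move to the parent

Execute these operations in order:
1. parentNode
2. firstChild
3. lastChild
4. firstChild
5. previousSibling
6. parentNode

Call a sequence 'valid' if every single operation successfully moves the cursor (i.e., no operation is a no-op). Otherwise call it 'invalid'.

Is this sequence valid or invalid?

After 1 (parentNode): header (no-op, stayed)
After 2 (firstChild): h2
After 3 (lastChild): section
After 4 (firstChild): li
After 5 (previousSibling): li (no-op, stayed)
After 6 (parentNode): section

Answer: invalid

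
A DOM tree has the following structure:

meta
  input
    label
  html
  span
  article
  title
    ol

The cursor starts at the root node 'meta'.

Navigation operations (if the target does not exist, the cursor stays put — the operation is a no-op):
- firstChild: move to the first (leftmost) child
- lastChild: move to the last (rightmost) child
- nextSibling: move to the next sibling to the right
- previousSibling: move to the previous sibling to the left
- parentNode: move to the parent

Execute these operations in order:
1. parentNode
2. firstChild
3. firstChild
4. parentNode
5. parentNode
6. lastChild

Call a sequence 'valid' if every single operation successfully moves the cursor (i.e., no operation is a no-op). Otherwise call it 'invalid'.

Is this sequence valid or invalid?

After 1 (parentNode): meta (no-op, stayed)
After 2 (firstChild): input
After 3 (firstChild): label
After 4 (parentNode): input
After 5 (parentNode): meta
After 6 (lastChild): title

Answer: invalid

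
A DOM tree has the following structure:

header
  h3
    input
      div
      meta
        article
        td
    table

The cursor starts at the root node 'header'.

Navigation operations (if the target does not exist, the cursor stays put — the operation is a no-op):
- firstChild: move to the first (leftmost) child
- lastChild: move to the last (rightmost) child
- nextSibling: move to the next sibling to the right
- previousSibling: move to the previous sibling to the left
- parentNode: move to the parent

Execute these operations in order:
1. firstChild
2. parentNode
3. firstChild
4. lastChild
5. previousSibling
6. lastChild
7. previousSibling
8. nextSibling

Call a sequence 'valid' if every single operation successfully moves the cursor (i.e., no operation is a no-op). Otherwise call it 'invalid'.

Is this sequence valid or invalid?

Answer: valid

Derivation:
After 1 (firstChild): h3
After 2 (parentNode): header
After 3 (firstChild): h3
After 4 (lastChild): table
After 5 (previousSibling): input
After 6 (lastChild): meta
After 7 (previousSibling): div
After 8 (nextSibling): meta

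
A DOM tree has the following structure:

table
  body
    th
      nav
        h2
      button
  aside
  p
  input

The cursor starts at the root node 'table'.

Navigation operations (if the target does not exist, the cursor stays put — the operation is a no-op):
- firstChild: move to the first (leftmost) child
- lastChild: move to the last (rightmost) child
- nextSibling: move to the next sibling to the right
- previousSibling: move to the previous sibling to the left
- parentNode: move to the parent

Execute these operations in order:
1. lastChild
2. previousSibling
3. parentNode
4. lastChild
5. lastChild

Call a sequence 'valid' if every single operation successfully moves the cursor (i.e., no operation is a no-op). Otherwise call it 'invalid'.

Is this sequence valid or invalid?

After 1 (lastChild): input
After 2 (previousSibling): p
After 3 (parentNode): table
After 4 (lastChild): input
After 5 (lastChild): input (no-op, stayed)

Answer: invalid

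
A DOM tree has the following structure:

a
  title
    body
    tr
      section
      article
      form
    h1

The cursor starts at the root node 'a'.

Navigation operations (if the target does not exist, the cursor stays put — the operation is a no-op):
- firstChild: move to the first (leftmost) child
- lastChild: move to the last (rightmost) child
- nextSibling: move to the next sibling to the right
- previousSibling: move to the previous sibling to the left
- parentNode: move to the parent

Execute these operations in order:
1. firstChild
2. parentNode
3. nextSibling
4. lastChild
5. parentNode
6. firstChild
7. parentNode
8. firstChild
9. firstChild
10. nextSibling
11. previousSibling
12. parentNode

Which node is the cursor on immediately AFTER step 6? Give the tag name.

Answer: title

Derivation:
After 1 (firstChild): title
After 2 (parentNode): a
After 3 (nextSibling): a (no-op, stayed)
After 4 (lastChild): title
After 5 (parentNode): a
After 6 (firstChild): title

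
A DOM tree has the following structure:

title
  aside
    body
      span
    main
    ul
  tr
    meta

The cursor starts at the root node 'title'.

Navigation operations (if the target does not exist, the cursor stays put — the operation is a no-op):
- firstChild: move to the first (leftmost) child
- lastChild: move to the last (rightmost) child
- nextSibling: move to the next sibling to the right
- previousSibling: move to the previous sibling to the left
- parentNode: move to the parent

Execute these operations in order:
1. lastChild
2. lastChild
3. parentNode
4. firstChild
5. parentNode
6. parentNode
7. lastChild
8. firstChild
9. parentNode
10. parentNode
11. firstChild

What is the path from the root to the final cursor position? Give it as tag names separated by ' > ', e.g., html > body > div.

After 1 (lastChild): tr
After 2 (lastChild): meta
After 3 (parentNode): tr
After 4 (firstChild): meta
After 5 (parentNode): tr
After 6 (parentNode): title
After 7 (lastChild): tr
After 8 (firstChild): meta
After 9 (parentNode): tr
After 10 (parentNode): title
After 11 (firstChild): aside

Answer: title > aside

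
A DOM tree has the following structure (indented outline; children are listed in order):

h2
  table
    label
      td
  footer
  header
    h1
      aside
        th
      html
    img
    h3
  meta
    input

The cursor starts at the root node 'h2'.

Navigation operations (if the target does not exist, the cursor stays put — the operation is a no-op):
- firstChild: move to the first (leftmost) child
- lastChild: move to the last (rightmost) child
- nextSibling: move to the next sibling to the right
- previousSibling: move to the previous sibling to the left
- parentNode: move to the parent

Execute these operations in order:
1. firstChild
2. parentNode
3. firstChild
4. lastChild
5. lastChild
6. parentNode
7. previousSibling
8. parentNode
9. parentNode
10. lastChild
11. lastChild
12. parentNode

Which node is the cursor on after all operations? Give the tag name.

After 1 (firstChild): table
After 2 (parentNode): h2
After 3 (firstChild): table
After 4 (lastChild): label
After 5 (lastChild): td
After 6 (parentNode): label
After 7 (previousSibling): label (no-op, stayed)
After 8 (parentNode): table
After 9 (parentNode): h2
After 10 (lastChild): meta
After 11 (lastChild): input
After 12 (parentNode): meta

Answer: meta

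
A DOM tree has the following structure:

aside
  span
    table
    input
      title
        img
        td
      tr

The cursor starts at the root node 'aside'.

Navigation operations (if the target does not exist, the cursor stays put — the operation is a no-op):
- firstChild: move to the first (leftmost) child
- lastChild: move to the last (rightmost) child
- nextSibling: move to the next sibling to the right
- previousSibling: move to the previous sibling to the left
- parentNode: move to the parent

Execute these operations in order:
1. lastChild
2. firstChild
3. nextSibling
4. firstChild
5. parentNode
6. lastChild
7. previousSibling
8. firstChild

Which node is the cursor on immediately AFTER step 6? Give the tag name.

After 1 (lastChild): span
After 2 (firstChild): table
After 3 (nextSibling): input
After 4 (firstChild): title
After 5 (parentNode): input
After 6 (lastChild): tr

Answer: tr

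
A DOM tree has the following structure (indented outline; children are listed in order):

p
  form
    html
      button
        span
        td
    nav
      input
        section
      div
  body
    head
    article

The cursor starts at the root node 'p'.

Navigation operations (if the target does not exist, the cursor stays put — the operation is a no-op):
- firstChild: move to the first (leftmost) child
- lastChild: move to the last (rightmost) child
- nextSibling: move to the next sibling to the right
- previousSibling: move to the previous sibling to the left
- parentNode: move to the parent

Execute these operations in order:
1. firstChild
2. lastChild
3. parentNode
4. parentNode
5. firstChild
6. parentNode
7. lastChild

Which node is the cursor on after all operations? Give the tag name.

After 1 (firstChild): form
After 2 (lastChild): nav
After 3 (parentNode): form
After 4 (parentNode): p
After 5 (firstChild): form
After 6 (parentNode): p
After 7 (lastChild): body

Answer: body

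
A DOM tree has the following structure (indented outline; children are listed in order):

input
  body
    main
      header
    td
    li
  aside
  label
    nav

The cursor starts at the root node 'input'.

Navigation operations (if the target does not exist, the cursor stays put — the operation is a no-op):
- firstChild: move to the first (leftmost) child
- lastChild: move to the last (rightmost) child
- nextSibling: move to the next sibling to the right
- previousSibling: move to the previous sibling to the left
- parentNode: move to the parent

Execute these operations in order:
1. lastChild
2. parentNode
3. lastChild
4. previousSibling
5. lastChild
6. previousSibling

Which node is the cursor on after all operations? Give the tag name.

After 1 (lastChild): label
After 2 (parentNode): input
After 3 (lastChild): label
After 4 (previousSibling): aside
After 5 (lastChild): aside (no-op, stayed)
After 6 (previousSibling): body

Answer: body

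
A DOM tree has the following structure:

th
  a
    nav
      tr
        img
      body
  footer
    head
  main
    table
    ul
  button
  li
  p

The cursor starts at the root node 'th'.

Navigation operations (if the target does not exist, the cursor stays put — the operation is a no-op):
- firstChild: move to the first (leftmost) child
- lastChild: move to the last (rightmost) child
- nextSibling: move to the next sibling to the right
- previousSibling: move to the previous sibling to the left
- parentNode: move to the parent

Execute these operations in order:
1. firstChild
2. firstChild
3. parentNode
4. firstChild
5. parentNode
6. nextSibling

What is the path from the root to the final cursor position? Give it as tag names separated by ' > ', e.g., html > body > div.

Answer: th > footer

Derivation:
After 1 (firstChild): a
After 2 (firstChild): nav
After 3 (parentNode): a
After 4 (firstChild): nav
After 5 (parentNode): a
After 6 (nextSibling): footer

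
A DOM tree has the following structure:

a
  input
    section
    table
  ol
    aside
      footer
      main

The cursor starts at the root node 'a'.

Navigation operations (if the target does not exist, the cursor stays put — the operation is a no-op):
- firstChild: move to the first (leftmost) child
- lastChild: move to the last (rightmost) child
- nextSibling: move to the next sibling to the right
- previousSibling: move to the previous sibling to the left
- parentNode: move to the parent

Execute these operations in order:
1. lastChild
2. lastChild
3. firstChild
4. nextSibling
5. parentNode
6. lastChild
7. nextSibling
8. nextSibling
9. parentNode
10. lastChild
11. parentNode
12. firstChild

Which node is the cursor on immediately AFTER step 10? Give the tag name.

Answer: main

Derivation:
After 1 (lastChild): ol
After 2 (lastChild): aside
After 3 (firstChild): footer
After 4 (nextSibling): main
After 5 (parentNode): aside
After 6 (lastChild): main
After 7 (nextSibling): main (no-op, stayed)
After 8 (nextSibling): main (no-op, stayed)
After 9 (parentNode): aside
After 10 (lastChild): main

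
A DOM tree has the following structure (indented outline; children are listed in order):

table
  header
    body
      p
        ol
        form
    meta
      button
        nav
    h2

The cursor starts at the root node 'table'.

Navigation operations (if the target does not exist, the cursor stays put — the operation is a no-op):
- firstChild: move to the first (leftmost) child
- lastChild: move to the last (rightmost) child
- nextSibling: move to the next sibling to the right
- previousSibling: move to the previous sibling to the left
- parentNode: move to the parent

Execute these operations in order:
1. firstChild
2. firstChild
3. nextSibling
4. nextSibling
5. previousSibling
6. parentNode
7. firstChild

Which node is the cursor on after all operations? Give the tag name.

Answer: body

Derivation:
After 1 (firstChild): header
After 2 (firstChild): body
After 3 (nextSibling): meta
After 4 (nextSibling): h2
After 5 (previousSibling): meta
After 6 (parentNode): header
After 7 (firstChild): body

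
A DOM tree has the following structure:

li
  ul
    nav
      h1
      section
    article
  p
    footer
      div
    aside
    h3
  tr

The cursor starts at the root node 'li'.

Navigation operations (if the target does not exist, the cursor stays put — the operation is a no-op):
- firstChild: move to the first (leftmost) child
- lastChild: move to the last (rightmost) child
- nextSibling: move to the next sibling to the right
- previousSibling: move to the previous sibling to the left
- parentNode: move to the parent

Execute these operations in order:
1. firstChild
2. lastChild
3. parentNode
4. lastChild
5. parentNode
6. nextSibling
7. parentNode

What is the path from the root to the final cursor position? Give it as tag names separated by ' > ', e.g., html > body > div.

Answer: li

Derivation:
After 1 (firstChild): ul
After 2 (lastChild): article
After 3 (parentNode): ul
After 4 (lastChild): article
After 5 (parentNode): ul
After 6 (nextSibling): p
After 7 (parentNode): li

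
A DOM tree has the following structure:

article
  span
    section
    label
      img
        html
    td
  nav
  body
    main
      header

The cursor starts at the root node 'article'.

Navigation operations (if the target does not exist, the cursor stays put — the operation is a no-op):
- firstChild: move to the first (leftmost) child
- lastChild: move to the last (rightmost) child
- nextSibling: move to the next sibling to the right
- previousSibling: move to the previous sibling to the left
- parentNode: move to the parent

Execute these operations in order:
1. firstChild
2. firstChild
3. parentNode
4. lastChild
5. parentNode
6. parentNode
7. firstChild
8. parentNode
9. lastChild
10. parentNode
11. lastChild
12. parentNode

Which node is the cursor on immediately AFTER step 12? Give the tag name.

After 1 (firstChild): span
After 2 (firstChild): section
After 3 (parentNode): span
After 4 (lastChild): td
After 5 (parentNode): span
After 6 (parentNode): article
After 7 (firstChild): span
After 8 (parentNode): article
After 9 (lastChild): body
After 10 (parentNode): article
After 11 (lastChild): body
After 12 (parentNode): article

Answer: article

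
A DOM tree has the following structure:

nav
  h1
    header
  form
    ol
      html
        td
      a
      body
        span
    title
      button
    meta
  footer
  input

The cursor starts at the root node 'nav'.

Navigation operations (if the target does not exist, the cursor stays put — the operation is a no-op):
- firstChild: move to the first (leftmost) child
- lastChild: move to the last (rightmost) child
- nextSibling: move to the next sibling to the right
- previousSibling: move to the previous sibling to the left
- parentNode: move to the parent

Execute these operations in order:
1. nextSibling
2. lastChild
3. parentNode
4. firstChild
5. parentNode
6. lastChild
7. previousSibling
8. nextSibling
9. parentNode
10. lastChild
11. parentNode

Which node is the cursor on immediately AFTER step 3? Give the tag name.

After 1 (nextSibling): nav (no-op, stayed)
After 2 (lastChild): input
After 3 (parentNode): nav

Answer: nav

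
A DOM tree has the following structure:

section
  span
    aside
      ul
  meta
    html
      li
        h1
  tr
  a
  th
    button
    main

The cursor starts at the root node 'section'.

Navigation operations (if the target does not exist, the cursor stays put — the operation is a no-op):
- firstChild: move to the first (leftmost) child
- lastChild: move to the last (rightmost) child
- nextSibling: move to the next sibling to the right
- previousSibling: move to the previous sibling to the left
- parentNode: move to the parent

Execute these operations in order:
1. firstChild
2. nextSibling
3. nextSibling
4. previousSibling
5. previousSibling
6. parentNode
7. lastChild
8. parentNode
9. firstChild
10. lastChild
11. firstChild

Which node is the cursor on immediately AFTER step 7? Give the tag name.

After 1 (firstChild): span
After 2 (nextSibling): meta
After 3 (nextSibling): tr
After 4 (previousSibling): meta
After 5 (previousSibling): span
After 6 (parentNode): section
After 7 (lastChild): th

Answer: th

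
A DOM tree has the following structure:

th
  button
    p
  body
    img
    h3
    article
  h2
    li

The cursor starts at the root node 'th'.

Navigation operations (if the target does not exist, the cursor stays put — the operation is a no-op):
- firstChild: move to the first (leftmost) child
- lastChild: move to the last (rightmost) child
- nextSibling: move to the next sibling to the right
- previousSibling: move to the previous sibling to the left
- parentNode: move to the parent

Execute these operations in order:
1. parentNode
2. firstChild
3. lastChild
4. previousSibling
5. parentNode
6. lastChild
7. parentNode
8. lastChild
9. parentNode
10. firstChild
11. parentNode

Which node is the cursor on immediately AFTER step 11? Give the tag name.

Answer: button

Derivation:
After 1 (parentNode): th (no-op, stayed)
After 2 (firstChild): button
After 3 (lastChild): p
After 4 (previousSibling): p (no-op, stayed)
After 5 (parentNode): button
After 6 (lastChild): p
After 7 (parentNode): button
After 8 (lastChild): p
After 9 (parentNode): button
After 10 (firstChild): p
After 11 (parentNode): button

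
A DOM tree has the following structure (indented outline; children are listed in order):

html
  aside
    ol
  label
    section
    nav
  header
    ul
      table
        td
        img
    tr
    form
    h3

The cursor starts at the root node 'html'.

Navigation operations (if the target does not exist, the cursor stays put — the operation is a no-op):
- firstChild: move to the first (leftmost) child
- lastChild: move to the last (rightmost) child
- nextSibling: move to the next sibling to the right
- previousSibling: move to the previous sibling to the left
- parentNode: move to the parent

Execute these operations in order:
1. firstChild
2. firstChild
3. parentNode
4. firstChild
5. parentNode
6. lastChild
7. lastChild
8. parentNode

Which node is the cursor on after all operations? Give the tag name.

After 1 (firstChild): aside
After 2 (firstChild): ol
After 3 (parentNode): aside
After 4 (firstChild): ol
After 5 (parentNode): aside
After 6 (lastChild): ol
After 7 (lastChild): ol (no-op, stayed)
After 8 (parentNode): aside

Answer: aside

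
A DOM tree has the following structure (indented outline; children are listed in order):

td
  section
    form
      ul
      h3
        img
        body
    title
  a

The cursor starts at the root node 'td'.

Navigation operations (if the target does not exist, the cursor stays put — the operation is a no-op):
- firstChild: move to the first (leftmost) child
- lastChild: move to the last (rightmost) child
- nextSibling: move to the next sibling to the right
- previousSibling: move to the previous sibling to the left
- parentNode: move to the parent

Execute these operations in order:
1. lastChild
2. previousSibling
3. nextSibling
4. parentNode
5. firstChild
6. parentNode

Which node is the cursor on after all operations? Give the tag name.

Answer: td

Derivation:
After 1 (lastChild): a
After 2 (previousSibling): section
After 3 (nextSibling): a
After 4 (parentNode): td
After 5 (firstChild): section
After 6 (parentNode): td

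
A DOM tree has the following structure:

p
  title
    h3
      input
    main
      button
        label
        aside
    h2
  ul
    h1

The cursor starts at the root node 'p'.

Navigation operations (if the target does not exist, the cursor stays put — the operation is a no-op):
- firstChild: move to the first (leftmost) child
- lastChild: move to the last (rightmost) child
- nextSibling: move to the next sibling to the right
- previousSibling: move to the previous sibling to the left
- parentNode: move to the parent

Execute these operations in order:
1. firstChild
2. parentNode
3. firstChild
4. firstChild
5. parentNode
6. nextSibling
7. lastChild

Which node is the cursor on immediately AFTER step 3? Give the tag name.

Answer: title

Derivation:
After 1 (firstChild): title
After 2 (parentNode): p
After 3 (firstChild): title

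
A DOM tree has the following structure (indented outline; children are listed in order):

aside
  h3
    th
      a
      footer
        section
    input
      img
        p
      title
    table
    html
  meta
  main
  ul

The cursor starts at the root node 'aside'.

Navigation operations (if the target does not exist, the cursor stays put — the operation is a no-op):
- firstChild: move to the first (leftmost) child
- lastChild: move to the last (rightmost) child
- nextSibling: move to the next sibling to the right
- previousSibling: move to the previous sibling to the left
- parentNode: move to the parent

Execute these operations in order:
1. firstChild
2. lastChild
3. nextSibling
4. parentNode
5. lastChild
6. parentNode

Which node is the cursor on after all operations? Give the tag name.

Answer: h3

Derivation:
After 1 (firstChild): h3
After 2 (lastChild): html
After 3 (nextSibling): html (no-op, stayed)
After 4 (parentNode): h3
After 5 (lastChild): html
After 6 (parentNode): h3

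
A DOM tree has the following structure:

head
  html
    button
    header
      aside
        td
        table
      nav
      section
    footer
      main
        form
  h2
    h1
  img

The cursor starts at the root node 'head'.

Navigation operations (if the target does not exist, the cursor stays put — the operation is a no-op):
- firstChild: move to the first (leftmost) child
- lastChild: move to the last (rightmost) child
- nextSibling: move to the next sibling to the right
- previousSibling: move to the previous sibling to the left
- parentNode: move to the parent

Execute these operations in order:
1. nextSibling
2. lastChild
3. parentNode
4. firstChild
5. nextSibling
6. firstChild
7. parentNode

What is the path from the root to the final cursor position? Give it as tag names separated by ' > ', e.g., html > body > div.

After 1 (nextSibling): head (no-op, stayed)
After 2 (lastChild): img
After 3 (parentNode): head
After 4 (firstChild): html
After 5 (nextSibling): h2
After 6 (firstChild): h1
After 7 (parentNode): h2

Answer: head > h2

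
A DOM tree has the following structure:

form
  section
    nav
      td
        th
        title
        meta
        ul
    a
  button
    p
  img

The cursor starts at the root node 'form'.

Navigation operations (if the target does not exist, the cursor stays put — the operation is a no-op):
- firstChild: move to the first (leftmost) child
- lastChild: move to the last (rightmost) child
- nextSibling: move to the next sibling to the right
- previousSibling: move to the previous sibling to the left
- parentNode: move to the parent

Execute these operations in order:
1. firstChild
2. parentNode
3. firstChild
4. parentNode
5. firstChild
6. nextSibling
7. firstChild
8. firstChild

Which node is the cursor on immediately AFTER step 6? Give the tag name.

After 1 (firstChild): section
After 2 (parentNode): form
After 3 (firstChild): section
After 4 (parentNode): form
After 5 (firstChild): section
After 6 (nextSibling): button

Answer: button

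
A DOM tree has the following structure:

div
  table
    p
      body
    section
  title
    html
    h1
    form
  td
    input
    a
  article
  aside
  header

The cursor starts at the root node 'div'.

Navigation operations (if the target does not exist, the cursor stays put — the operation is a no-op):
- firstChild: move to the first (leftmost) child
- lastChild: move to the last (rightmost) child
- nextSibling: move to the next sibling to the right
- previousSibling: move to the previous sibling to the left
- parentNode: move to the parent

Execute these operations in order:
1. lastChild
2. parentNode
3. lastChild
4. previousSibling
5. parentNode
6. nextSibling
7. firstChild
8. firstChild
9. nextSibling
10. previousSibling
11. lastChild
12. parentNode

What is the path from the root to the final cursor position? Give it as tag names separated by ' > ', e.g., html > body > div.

Answer: div > table > p

Derivation:
After 1 (lastChild): header
After 2 (parentNode): div
After 3 (lastChild): header
After 4 (previousSibling): aside
After 5 (parentNode): div
After 6 (nextSibling): div (no-op, stayed)
After 7 (firstChild): table
After 8 (firstChild): p
After 9 (nextSibling): section
After 10 (previousSibling): p
After 11 (lastChild): body
After 12 (parentNode): p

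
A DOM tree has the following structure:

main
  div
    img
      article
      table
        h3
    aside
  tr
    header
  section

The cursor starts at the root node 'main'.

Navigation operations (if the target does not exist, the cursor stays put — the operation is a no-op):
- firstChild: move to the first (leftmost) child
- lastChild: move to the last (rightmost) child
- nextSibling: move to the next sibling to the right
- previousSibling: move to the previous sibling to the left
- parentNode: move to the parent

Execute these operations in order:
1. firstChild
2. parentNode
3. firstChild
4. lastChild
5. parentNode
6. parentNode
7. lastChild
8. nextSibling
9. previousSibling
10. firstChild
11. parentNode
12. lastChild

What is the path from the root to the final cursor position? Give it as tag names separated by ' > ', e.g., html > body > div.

Answer: main > tr > header

Derivation:
After 1 (firstChild): div
After 2 (parentNode): main
After 3 (firstChild): div
After 4 (lastChild): aside
After 5 (parentNode): div
After 6 (parentNode): main
After 7 (lastChild): section
After 8 (nextSibling): section (no-op, stayed)
After 9 (previousSibling): tr
After 10 (firstChild): header
After 11 (parentNode): tr
After 12 (lastChild): header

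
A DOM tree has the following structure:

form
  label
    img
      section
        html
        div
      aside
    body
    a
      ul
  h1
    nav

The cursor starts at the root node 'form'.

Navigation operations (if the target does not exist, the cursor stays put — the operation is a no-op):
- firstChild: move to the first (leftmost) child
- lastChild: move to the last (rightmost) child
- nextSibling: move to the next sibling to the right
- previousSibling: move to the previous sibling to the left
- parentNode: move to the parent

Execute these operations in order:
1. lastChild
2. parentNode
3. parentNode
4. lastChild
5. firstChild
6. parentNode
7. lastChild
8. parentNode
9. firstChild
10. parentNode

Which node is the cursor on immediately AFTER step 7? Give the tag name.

After 1 (lastChild): h1
After 2 (parentNode): form
After 3 (parentNode): form (no-op, stayed)
After 4 (lastChild): h1
After 5 (firstChild): nav
After 6 (parentNode): h1
After 7 (lastChild): nav

Answer: nav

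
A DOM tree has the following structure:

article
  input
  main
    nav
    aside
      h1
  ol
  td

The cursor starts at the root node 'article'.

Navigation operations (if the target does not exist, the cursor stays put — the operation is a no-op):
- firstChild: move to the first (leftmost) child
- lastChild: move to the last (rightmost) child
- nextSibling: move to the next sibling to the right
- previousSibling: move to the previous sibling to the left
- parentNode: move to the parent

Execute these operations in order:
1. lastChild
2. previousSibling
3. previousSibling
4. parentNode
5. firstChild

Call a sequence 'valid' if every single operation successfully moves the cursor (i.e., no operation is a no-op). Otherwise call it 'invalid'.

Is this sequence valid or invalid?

After 1 (lastChild): td
After 2 (previousSibling): ol
After 3 (previousSibling): main
After 4 (parentNode): article
After 5 (firstChild): input

Answer: valid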